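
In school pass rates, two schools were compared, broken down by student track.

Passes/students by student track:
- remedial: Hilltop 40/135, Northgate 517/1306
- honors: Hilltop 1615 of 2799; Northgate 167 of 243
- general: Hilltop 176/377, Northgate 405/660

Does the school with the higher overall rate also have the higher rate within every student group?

Remedial: Hilltop 40/135 = 29.6%, Northgate 517/1306 = 39.6% → Northgate
Honors: Hilltop 1615/2799 = 57.7%, Northgate 167/243 = 68.7% → Northgate
General: Hilltop 176/377 = 46.7%, Northgate 405/660 = 61.4% → Northgate
Overall: Hilltop 1831/3311 = 55.3%, Northgate 1089/2209 = 49.3% → Hilltop
Northgate wins each student group but Hilltop wins overall — the comparison reverses. Northgate's students skew toward remedial, which has a lower base rate.

No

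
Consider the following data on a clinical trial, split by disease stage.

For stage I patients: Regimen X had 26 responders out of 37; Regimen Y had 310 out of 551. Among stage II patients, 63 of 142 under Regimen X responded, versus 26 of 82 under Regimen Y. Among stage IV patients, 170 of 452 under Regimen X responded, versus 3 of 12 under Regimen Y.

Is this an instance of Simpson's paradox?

Stage I: Regimen X 26/37 = 70.3%, Regimen Y 310/551 = 56.3% → Regimen X
Stage II: Regimen X 63/142 = 44.4%, Regimen Y 26/82 = 31.7% → Regimen X
Stage IV: Regimen X 170/452 = 37.6%, Regimen Y 3/12 = 25.0% → Regimen X
Overall: Regimen X 259/631 = 41.0%, Regimen Y 339/645 = 52.6% → Regimen Y
Regimen X wins each disease group but Regimen Y wins overall — the comparison reverses. Regimen X's patients skew toward stage IV, which has a lower base rate.

Yes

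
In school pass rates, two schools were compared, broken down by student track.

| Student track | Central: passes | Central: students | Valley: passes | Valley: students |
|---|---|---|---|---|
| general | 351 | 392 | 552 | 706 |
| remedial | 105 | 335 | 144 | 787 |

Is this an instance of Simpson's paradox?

No

General: Central 351/392 = 89.5%, Valley 552/706 = 78.2% → Central
Remedial: Central 105/335 = 31.3%, Valley 144/787 = 18.3% → Central
Overall: Central 456/727 = 62.7%, Valley 696/1493 = 46.6% → Central
Central wins overall and in every student group — no reversal.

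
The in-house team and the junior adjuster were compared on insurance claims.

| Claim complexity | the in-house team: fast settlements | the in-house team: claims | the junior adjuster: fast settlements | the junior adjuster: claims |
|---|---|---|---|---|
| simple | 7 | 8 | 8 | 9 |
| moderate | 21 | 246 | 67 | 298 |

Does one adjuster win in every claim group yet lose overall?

Simple: the in-house team 7/8 = 87.5%, the junior adjuster 8/9 = 88.9% → the junior adjuster
Moderate: the in-house team 21/246 = 8.5%, the junior adjuster 67/298 = 22.5% → the junior adjuster
Overall: the in-house team 28/254 = 11.0%, the junior adjuster 75/307 = 24.4% → the junior adjuster
The junior adjuster wins overall and in every claim group — no reversal.

No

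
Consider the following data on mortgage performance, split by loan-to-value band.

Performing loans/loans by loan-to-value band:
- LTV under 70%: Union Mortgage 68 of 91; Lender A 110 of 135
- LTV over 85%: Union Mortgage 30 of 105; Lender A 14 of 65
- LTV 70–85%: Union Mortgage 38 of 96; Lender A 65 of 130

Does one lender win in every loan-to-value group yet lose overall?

No

LTV under 70%: Union Mortgage 68/91 = 74.7%, Lender A 110/135 = 81.5% → Lender A
LTV over 85%: Union Mortgage 30/105 = 28.6%, Lender A 14/65 = 21.5% → Union Mortgage
LTV 70–85%: Union Mortgage 38/96 = 39.6%, Lender A 65/130 = 50.0% → Lender A
Overall: Union Mortgage 136/292 = 46.6%, Lender A 189/330 = 57.3% → Lender A
Neither sweeps: Union Mortgage wins 1 of 3 groups, Lender A wins 2. Lender A wins overall but not every group — no Simpson reversal.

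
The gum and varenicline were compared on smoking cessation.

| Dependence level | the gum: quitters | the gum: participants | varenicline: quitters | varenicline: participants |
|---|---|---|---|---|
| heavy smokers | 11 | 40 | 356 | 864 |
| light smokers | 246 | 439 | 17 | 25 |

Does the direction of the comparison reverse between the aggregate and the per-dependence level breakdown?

Yes

Heavy smokers: the gum 11/40 = 27.5%, varenicline 356/864 = 41.2% → varenicline
Light smokers: the gum 246/439 = 56.0%, varenicline 17/25 = 68.0% → varenicline
Overall: the gum 257/479 = 53.7%, varenicline 373/889 = 42.0% → the gum
Varenicline wins each dependence group but the gum wins overall — the comparison reverses. Varenicline's participants skew toward heavy smokers, which has a lower base rate.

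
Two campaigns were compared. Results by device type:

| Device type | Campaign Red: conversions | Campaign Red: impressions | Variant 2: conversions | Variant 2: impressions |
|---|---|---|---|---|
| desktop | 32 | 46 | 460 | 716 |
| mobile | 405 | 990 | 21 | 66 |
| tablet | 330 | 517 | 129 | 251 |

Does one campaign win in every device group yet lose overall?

Yes

Desktop: Campaign Red 32/46 = 69.6%, Variant 2 460/716 = 64.2% → Campaign Red
Mobile: Campaign Red 405/990 = 40.9%, Variant 2 21/66 = 31.8% → Campaign Red
Tablet: Campaign Red 330/517 = 63.8%, Variant 2 129/251 = 51.4% → Campaign Red
Overall: Campaign Red 767/1553 = 49.4%, Variant 2 610/1033 = 59.1% → Variant 2
Campaign Red wins each device group but Variant 2 wins overall — the comparison reverses. Campaign Red's impressions skew toward mobile, which has a lower base rate.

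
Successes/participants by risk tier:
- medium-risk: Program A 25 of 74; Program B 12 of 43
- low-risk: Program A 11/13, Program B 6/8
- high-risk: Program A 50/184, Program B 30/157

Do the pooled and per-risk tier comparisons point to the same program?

Yes

Medium-risk: Program A 25/74 = 33.8%, Program B 12/43 = 27.9% → Program A
Low-risk: Program A 11/13 = 84.6%, Program B 6/8 = 75.0% → Program A
High-risk: Program A 50/184 = 27.2%, Program B 30/157 = 19.1% → Program A
Overall: Program A 86/271 = 31.7%, Program B 48/208 = 23.1% → Program A
Program A wins overall and in every risk group — no reversal.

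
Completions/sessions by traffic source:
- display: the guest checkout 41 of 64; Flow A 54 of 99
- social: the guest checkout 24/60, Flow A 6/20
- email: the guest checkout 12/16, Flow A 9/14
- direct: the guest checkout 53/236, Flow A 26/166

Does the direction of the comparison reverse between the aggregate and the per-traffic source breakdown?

No

Display: the guest checkout 41/64 = 64.1%, Flow A 54/99 = 54.5% → the guest checkout
Social: the guest checkout 24/60 = 40.0%, Flow A 6/20 = 30.0% → the guest checkout
Email: the guest checkout 12/16 = 75.0%, Flow A 9/14 = 64.3% → the guest checkout
Direct: the guest checkout 53/236 = 22.5%, Flow A 26/166 = 15.7% → the guest checkout
Overall: the guest checkout 130/376 = 34.6%, Flow A 95/299 = 31.8% → the guest checkout
The guest checkout wins overall and in every traffic group — no reversal.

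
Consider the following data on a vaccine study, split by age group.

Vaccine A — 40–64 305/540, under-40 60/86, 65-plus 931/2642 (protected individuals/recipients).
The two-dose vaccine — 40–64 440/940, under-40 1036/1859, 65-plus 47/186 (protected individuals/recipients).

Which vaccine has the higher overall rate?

40–64: Vaccine A 305/540 = 56.5%, the two-dose vaccine 440/940 = 46.8% → Vaccine A
Under-40: Vaccine A 60/86 = 69.8%, the two-dose vaccine 1036/1859 = 55.7% → Vaccine A
65-plus: Vaccine A 931/2642 = 35.2%, the two-dose vaccine 47/186 = 25.3% → Vaccine A
Overall: Vaccine A 1296/3268 = 39.7%, the two-dose vaccine 1523/2985 = 51.0% → the two-dose vaccine
(Vaccine A wins every age group but the two-dose vaccine wins overall — Vaccine A's recipients skew toward the low-rate 65-plus group.)

the two-dose vaccine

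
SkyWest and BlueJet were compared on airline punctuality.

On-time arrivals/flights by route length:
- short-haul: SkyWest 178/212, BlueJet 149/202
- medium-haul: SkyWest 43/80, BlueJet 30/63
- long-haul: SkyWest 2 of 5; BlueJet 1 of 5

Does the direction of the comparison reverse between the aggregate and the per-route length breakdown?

No

Short-haul: SkyWest 178/212 = 84.0%, BlueJet 149/202 = 73.8% → SkyWest
Medium-haul: SkyWest 43/80 = 53.8%, BlueJet 30/63 = 47.6% → SkyWest
Long-haul: SkyWest 2/5 = 40.0%, BlueJet 1/5 = 20.0% → SkyWest
Overall: SkyWest 223/297 = 75.1%, BlueJet 180/270 = 66.7% → SkyWest
SkyWest wins overall and in every route group — no reversal.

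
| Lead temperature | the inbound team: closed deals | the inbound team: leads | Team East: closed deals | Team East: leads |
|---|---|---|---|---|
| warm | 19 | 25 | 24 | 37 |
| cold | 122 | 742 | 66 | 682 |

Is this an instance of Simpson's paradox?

No

Warm: the inbound team 19/25 = 76.0%, Team East 24/37 = 64.9% → the inbound team
Cold: the inbound team 122/742 = 16.4%, Team East 66/682 = 9.7% → the inbound team
Overall: the inbound team 141/767 = 18.4%, Team East 90/719 = 12.5% → the inbound team
The inbound team wins overall and in every lead group — no reversal.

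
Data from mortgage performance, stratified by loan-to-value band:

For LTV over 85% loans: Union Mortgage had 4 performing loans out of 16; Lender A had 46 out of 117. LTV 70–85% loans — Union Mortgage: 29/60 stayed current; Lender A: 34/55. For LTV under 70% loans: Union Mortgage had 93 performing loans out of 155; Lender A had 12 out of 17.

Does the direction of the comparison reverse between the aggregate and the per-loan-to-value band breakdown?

Yes

LTV over 85%: Union Mortgage 4/16 = 25.0%, Lender A 46/117 = 39.3% → Lender A
LTV 70–85%: Union Mortgage 29/60 = 48.3%, Lender A 34/55 = 61.8% → Lender A
LTV under 70%: Union Mortgage 93/155 = 60.0%, Lender A 12/17 = 70.6% → Lender A
Overall: Union Mortgage 126/231 = 54.5%, Lender A 92/189 = 48.7% → Union Mortgage
Lender A wins each loan-to-value group but Union Mortgage wins overall — the comparison reverses. Lender A's loans skew toward LTV over 85%, which has a lower base rate.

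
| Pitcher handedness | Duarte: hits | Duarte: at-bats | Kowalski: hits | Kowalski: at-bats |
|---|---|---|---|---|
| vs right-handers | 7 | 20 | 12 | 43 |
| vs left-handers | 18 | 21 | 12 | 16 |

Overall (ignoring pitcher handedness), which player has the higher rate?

Duarte

Vs right-handers: Duarte 7/20 = 35.0%, Kowalski 12/43 = 27.9% → Duarte
Vs left-handers: Duarte 18/21 = 85.7%, Kowalski 12/16 = 75.0% → Duarte
Overall: Duarte 25/41 = 61.0%, Kowalski 24/59 = 40.7% → Duarte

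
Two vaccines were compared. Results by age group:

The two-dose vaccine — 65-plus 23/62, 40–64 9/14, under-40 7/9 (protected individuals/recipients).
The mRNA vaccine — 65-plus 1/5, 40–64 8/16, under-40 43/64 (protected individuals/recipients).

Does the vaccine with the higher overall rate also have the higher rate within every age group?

No

65-plus: the two-dose vaccine 23/62 = 37.1%, the mRNA vaccine 1/5 = 20.0% → the two-dose vaccine
40–64: the two-dose vaccine 9/14 = 64.3%, the mRNA vaccine 8/16 = 50.0% → the two-dose vaccine
Under-40: the two-dose vaccine 7/9 = 77.8%, the mRNA vaccine 43/64 = 67.2% → the two-dose vaccine
Overall: the two-dose vaccine 39/85 = 45.9%, the mRNA vaccine 52/85 = 61.2% → the mRNA vaccine
The two-dose vaccine wins each age group but the mRNA vaccine wins overall — the comparison reverses. The two-dose vaccine's recipients skew toward 65-plus, which has a lower base rate.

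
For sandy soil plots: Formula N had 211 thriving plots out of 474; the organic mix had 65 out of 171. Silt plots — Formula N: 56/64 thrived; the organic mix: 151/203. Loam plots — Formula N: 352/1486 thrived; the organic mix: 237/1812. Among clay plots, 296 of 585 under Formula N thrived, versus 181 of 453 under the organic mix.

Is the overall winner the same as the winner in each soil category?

Sandy soil: Formula N 211/474 = 44.5%, the organic mix 65/171 = 38.0% → Formula N
Silt: Formula N 56/64 = 87.5%, the organic mix 151/203 = 74.4% → Formula N
Loam: Formula N 352/1486 = 23.7%, the organic mix 237/1812 = 13.1% → Formula N
Clay: Formula N 296/585 = 50.6%, the organic mix 181/453 = 40.0% → Formula N
Overall: Formula N 915/2609 = 35.1%, the organic mix 634/2639 = 24.0% → Formula N
Formula N wins overall and in every soil group — no reversal.

Yes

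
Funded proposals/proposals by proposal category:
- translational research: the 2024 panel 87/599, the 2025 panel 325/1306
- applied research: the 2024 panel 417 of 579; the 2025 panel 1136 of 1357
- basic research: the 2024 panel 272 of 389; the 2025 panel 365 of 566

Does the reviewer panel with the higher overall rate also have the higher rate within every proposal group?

Translational research: the 2024 panel 87/599 = 14.5%, the 2025 panel 325/1306 = 24.9% → the 2025 panel
Applied research: the 2024 panel 417/579 = 72.0%, the 2025 panel 1136/1357 = 83.7% → the 2025 panel
Basic research: the 2024 panel 272/389 = 69.9%, the 2025 panel 365/566 = 64.5% → the 2024 panel
Overall: the 2024 panel 776/1567 = 49.5%, the 2025 panel 1826/3229 = 56.6% → the 2025 panel
Neither sweeps: the 2024 panel wins 1 of 3 groups, the 2025 panel wins 2. The 2025 panel wins overall but not every group — no Simpson reversal.

No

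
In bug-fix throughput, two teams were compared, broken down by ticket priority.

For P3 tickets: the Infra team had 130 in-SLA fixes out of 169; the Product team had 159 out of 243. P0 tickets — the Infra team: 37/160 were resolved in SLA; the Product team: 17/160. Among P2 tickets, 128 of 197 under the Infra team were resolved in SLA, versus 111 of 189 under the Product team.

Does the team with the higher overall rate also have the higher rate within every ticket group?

P3: the Infra team 130/169 = 76.9%, the Product team 159/243 = 65.4% → the Infra team
P0: the Infra team 37/160 = 23.1%, the Product team 17/160 = 10.6% → the Infra team
P2: the Infra team 128/197 = 65.0%, the Product team 111/189 = 58.7% → the Infra team
Overall: the Infra team 295/526 = 56.1%, the Product team 287/592 = 48.5% → the Infra team
The Infra team wins overall and in every ticket group — no reversal.

Yes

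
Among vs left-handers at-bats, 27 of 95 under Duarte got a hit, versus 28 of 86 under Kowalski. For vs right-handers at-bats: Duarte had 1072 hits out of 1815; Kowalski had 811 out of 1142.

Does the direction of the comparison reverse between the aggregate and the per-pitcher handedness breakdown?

Vs left-handers: Duarte 27/95 = 28.4%, Kowalski 28/86 = 32.6% → Kowalski
Vs right-handers: Duarte 1072/1815 = 59.1%, Kowalski 811/1142 = 71.0% → Kowalski
Overall: Duarte 1099/1910 = 57.5%, Kowalski 839/1228 = 68.3% → Kowalski
Kowalski wins overall and in every pitcher group — no reversal.

No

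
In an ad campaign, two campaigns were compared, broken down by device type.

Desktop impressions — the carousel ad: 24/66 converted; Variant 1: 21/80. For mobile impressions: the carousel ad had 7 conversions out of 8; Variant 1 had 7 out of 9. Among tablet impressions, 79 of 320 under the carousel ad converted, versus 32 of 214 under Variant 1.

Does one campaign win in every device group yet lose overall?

No

Desktop: the carousel ad 24/66 = 36.4%, Variant 1 21/80 = 26.2% → the carousel ad
Mobile: the carousel ad 7/8 = 87.5%, Variant 1 7/9 = 77.8% → the carousel ad
Tablet: the carousel ad 79/320 = 24.7%, Variant 1 32/214 = 15.0% → the carousel ad
Overall: the carousel ad 110/394 = 27.9%, Variant 1 60/303 = 19.8% → the carousel ad
The carousel ad wins overall and in every device group — no reversal.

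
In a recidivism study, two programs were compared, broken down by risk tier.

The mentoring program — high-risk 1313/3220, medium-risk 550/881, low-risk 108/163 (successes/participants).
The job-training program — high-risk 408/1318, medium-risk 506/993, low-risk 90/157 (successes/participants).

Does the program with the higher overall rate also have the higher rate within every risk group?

High-risk: the mentoring program 1313/3220 = 40.8%, the job-training program 408/1318 = 31.0% → the mentoring program
Medium-risk: the mentoring program 550/881 = 62.4%, the job-training program 506/993 = 51.0% → the mentoring program
Low-risk: the mentoring program 108/163 = 66.3%, the job-training program 90/157 = 57.3% → the mentoring program
Overall: the mentoring program 1971/4264 = 46.2%, the job-training program 1004/2468 = 40.7% → the mentoring program
The mentoring program wins overall and in every risk group — no reversal.

Yes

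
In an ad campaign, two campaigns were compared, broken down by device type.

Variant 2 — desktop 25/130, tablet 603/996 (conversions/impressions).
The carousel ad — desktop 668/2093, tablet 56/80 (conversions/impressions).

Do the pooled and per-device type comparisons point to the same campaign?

Desktop: Variant 2 25/130 = 19.2%, the carousel ad 668/2093 = 31.9% → the carousel ad
Tablet: Variant 2 603/996 = 60.5%, the carousel ad 56/80 = 70.0% → the carousel ad
Overall: Variant 2 628/1126 = 55.8%, the carousel ad 724/2173 = 33.3% → Variant 2
The carousel ad wins each device group but Variant 2 wins overall — the comparison reverses. The carousel ad's impressions skew toward desktop, which has a lower base rate.

No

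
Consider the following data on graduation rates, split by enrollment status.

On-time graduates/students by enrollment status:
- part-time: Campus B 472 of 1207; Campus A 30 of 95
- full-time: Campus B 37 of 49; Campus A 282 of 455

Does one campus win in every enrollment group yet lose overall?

Yes

Part-time: Campus B 472/1207 = 39.1%, Campus A 30/95 = 31.6% → Campus B
Full-time: Campus B 37/49 = 75.5%, Campus A 282/455 = 62.0% → Campus B
Overall: Campus B 509/1256 = 40.5%, Campus A 312/550 = 56.7% → Campus A
Campus B wins each enrollment group but Campus A wins overall — the comparison reverses. Campus B's students skew toward part-time, which has a lower base rate.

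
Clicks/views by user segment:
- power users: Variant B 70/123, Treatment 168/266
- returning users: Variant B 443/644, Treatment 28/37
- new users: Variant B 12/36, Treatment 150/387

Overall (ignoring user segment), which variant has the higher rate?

Power users: Variant B 70/123 = 56.9%, Treatment 168/266 = 63.2% → Treatment
Returning users: Variant B 443/644 = 68.8%, Treatment 28/37 = 75.7% → Treatment
New users: Variant B 12/36 = 33.3%, Treatment 150/387 = 38.8% → Treatment
Overall: Variant B 525/803 = 65.4%, Treatment 346/690 = 50.1% → Variant B
(Treatment wins every user group but Variant B wins overall — Treatment's views skew toward the low-rate new users group.)

Variant B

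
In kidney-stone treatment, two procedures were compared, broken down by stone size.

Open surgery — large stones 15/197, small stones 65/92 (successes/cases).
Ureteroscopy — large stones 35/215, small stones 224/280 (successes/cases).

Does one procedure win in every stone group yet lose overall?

Large stones: open surgery 15/197 = 7.6%, ureteroscopy 35/215 = 16.3% → ureteroscopy
Small stones: open surgery 65/92 = 70.7%, ureteroscopy 224/280 = 80.0% → ureteroscopy
Overall: open surgery 80/289 = 27.7%, ureteroscopy 259/495 = 52.3% → ureteroscopy
Ureteroscopy wins overall and in every stone group — no reversal.

No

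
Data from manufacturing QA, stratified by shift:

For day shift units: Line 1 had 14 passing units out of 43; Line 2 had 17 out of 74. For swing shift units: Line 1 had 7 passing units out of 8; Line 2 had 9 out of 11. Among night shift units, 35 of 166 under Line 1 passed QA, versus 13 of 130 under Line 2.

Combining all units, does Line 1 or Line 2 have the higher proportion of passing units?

Day shift: Line 1 14/43 = 32.6%, Line 2 17/74 = 23.0% → Line 1
Swing shift: Line 1 7/8 = 87.5%, Line 2 9/11 = 81.8% → Line 1
Night shift: Line 1 35/166 = 21.1%, Line 2 13/130 = 10.0% → Line 1
Overall: Line 1 56/217 = 25.8%, Line 2 39/215 = 18.1% → Line 1

Line 1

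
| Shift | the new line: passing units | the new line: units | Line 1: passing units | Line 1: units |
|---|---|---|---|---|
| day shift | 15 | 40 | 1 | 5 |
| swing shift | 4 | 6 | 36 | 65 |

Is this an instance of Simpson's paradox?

Day shift: the new line 15/40 = 37.5%, Line 1 1/5 = 20.0% → the new line
Swing shift: the new line 4/6 = 66.7%, Line 1 36/65 = 55.4% → the new line
Overall: the new line 19/46 = 41.3%, Line 1 37/70 = 52.9% → Line 1
The new line wins each shift group but Line 1 wins overall — the comparison reverses. The new line's units skew toward day shift, which has a lower base rate.

Yes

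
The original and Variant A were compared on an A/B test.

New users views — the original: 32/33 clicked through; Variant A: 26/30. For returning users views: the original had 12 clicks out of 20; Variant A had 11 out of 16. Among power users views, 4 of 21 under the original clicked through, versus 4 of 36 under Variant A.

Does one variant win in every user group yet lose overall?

New users: the original 32/33 = 97.0%, Variant A 26/30 = 86.7% → the original
Returning users: the original 12/20 = 60.0%, Variant A 11/16 = 68.8% → Variant A
Power users: the original 4/21 = 19.0%, Variant A 4/36 = 11.1% → the original
Overall: the original 48/74 = 64.9%, Variant A 41/82 = 50.0% → the original
Neither sweeps: the original wins 2 of 3 groups, Variant A wins 1. The original wins overall but not every group — no Simpson reversal.

No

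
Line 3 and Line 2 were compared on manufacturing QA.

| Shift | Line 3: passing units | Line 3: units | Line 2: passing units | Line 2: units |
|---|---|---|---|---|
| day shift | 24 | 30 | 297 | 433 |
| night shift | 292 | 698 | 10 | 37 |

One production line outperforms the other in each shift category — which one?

Day shift: Line 3 24/30 = 80.0%, Line 2 297/433 = 68.6% → Line 3
Night shift: Line 3 292/698 = 41.8%, Line 2 10/37 = 27.0% → Line 3
Line 3 has the higher rate in both groups.

Line 3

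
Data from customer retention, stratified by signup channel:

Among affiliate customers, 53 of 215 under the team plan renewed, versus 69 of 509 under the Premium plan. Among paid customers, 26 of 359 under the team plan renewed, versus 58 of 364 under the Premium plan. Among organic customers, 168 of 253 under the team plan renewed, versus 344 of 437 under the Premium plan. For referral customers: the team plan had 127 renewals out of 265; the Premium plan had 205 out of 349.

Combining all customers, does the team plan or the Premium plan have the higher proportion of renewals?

the Premium plan

Affiliate: the team plan 53/215 = 24.7%, the Premium plan 69/509 = 13.6% → the team plan
Paid: the team plan 26/359 = 7.2%, the Premium plan 58/364 = 15.9% → the Premium plan
Organic: the team plan 168/253 = 66.4%, the Premium plan 344/437 = 78.7% → the Premium plan
Referral: the team plan 127/265 = 47.9%, the Premium plan 205/349 = 58.7% → the Premium plan
Overall: the team plan 374/1092 = 34.2%, the Premium plan 676/1659 = 40.7% → the Premium plan
(Neither sweeps every signup group, but the Premium plan has the higher pooled rate.)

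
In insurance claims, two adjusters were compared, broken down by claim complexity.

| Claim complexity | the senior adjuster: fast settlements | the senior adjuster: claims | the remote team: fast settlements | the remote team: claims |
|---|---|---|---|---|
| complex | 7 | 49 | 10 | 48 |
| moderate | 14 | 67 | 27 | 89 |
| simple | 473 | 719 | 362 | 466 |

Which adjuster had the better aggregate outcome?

the remote team

Complex: the senior adjuster 7/49 = 14.3%, the remote team 10/48 = 20.8% → the remote team
Moderate: the senior adjuster 14/67 = 20.9%, the remote team 27/89 = 30.3% → the remote team
Simple: the senior adjuster 473/719 = 65.8%, the remote team 362/466 = 77.7% → the remote team
Overall: the senior adjuster 494/835 = 59.2%, the remote team 399/603 = 66.2% → the remote team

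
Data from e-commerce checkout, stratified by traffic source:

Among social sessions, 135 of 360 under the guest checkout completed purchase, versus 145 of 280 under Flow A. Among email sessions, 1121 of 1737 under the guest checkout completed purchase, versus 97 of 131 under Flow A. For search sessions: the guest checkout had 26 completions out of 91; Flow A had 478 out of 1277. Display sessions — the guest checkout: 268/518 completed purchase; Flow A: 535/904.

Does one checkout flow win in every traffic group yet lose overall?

Yes

Social: the guest checkout 135/360 = 37.5%, Flow A 145/280 = 51.8% → Flow A
Email: the guest checkout 1121/1737 = 64.5%, Flow A 97/131 = 74.0% → Flow A
Search: the guest checkout 26/91 = 28.6%, Flow A 478/1277 = 37.4% → Flow A
Display: the guest checkout 268/518 = 51.7%, Flow A 535/904 = 59.2% → Flow A
Overall: the guest checkout 1550/2706 = 57.3%, Flow A 1255/2592 = 48.4% → the guest checkout
Flow A wins each traffic group but the guest checkout wins overall — the comparison reverses. Flow A's sessions skew toward search, which has a lower base rate.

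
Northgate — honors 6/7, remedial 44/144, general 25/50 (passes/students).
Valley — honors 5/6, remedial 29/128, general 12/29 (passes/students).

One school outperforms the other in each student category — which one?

Honors: Northgate 6/7 = 85.7%, Valley 5/6 = 83.3% → Northgate
Remedial: Northgate 44/144 = 30.6%, Valley 29/128 = 22.7% → Northgate
General: Northgate 25/50 = 50.0%, Valley 12/29 = 41.4% → Northgate
Northgate has the higher rate in all 3 groups.

Northgate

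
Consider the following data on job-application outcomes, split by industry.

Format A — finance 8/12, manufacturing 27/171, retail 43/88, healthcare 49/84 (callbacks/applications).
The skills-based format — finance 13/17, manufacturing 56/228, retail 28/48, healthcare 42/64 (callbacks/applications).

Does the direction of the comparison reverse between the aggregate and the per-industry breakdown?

Finance: Format A 8/12 = 66.7%, the skills-based format 13/17 = 76.5% → the skills-based format
Manufacturing: Format A 27/171 = 15.8%, the skills-based format 56/228 = 24.6% → the skills-based format
Retail: Format A 43/88 = 48.9%, the skills-based format 28/48 = 58.3% → the skills-based format
Healthcare: Format A 49/84 = 58.3%, the skills-based format 42/64 = 65.6% → the skills-based format
Overall: Format A 127/355 = 35.8%, the skills-based format 139/357 = 38.9% → the skills-based format
The skills-based format wins overall and in every industry group — no reversal.

No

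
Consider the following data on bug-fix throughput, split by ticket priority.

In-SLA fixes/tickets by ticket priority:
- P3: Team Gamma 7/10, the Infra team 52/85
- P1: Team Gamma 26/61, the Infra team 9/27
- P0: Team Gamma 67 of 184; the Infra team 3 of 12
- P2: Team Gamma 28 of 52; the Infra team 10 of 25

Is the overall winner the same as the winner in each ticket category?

No

P3: Team Gamma 7/10 = 70.0%, the Infra team 52/85 = 61.2% → Team Gamma
P1: Team Gamma 26/61 = 42.6%, the Infra team 9/27 = 33.3% → Team Gamma
P0: Team Gamma 67/184 = 36.4%, the Infra team 3/12 = 25.0% → Team Gamma
P2: Team Gamma 28/52 = 53.8%, the Infra team 10/25 = 40.0% → Team Gamma
Overall: Team Gamma 128/307 = 41.7%, the Infra team 74/149 = 49.7% → the Infra team
Team Gamma wins each ticket group but the Infra team wins overall — the comparison reverses. Team Gamma's tickets skew toward P0, which has a lower base rate.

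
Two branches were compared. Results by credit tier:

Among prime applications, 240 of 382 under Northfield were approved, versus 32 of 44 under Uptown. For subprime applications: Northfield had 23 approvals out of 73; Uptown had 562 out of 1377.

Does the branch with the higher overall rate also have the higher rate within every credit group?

No

Prime: Northfield 240/382 = 62.8%, Uptown 32/44 = 72.7% → Uptown
Subprime: Northfield 23/73 = 31.5%, Uptown 562/1377 = 40.8% → Uptown
Overall: Northfield 263/455 = 57.8%, Uptown 594/1421 = 41.8% → Northfield
Uptown wins each credit group but Northfield wins overall — the comparison reverses. Uptown's applications skew toward subprime, which has a lower base rate.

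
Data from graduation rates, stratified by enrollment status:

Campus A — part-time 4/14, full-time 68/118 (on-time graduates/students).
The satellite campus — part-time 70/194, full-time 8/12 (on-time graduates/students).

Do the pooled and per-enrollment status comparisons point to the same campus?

Part-time: Campus A 4/14 = 28.6%, the satellite campus 70/194 = 36.1% → the satellite campus
Full-time: Campus A 68/118 = 57.6%, the satellite campus 8/12 = 66.7% → the satellite campus
Overall: Campus A 72/132 = 54.5%, the satellite campus 78/206 = 37.9% → Campus A
The satellite campus wins each enrollment group but Campus A wins overall — the comparison reverses. The satellite campus's students skew toward part-time, which has a lower base rate.

No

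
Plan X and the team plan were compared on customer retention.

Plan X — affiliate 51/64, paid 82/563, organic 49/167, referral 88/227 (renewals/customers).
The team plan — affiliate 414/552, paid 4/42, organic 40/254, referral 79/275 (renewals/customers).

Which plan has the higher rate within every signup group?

Affiliate: Plan X 51/64 = 79.7%, the team plan 414/552 = 75.0% → Plan X
Paid: Plan X 82/563 = 14.6%, the team plan 4/42 = 9.5% → Plan X
Organic: Plan X 49/167 = 29.3%, the team plan 40/254 = 15.7% → Plan X
Referral: Plan X 88/227 = 38.8%, the team plan 79/275 = 28.7% → Plan X
Plan X has the higher rate in all 4 groups.

Plan X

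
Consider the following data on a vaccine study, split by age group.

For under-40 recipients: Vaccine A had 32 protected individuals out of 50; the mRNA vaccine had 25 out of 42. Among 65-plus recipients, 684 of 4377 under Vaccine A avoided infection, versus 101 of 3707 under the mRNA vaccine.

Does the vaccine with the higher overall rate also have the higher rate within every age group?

Yes

Under-40: Vaccine A 32/50 = 64.0%, the mRNA vaccine 25/42 = 59.5% → Vaccine A
65-plus: Vaccine A 684/4377 = 15.6%, the mRNA vaccine 101/3707 = 2.7% → Vaccine A
Overall: Vaccine A 716/4427 = 16.2%, the mRNA vaccine 126/3749 = 3.4% → Vaccine A
Vaccine A wins overall and in every age group — no reversal.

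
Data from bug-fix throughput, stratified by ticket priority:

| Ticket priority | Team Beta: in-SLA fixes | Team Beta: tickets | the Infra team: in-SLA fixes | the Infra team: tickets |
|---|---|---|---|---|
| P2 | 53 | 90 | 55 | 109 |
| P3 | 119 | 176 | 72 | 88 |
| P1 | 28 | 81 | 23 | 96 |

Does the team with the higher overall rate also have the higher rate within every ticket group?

No

P2: Team Beta 53/90 = 58.9%, the Infra team 55/109 = 50.5% → Team Beta
P3: Team Beta 119/176 = 67.6%, the Infra team 72/88 = 81.8% → the Infra team
P1: Team Beta 28/81 = 34.6%, the Infra team 23/96 = 24.0% → Team Beta
Overall: Team Beta 200/347 = 57.6%, the Infra team 150/293 = 51.2% → Team Beta
Neither sweeps: Team Beta wins 2 of 3 groups, the Infra team wins 1. Team Beta wins overall but not every group — no Simpson reversal.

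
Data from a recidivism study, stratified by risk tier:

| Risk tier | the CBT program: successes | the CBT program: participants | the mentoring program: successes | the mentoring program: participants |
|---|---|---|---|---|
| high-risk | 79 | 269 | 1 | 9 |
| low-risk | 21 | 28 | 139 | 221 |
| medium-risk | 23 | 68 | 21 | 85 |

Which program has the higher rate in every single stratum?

the CBT program

High-risk: the CBT program 79/269 = 29.4%, the mentoring program 1/9 = 11.1% → the CBT program
Low-risk: the CBT program 21/28 = 75.0%, the mentoring program 139/221 = 62.9% → the CBT program
Medium-risk: the CBT program 23/68 = 33.8%, the mentoring program 21/85 = 24.7% → the CBT program
The CBT program has the higher rate in all 3 groups.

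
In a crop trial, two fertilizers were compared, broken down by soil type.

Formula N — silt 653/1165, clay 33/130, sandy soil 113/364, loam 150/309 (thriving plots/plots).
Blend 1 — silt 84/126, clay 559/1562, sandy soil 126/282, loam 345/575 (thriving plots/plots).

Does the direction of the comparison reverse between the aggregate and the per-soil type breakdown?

Yes

Silt: Formula N 653/1165 = 56.1%, Blend 1 84/126 = 66.7% → Blend 1
Clay: Formula N 33/130 = 25.4%, Blend 1 559/1562 = 35.8% → Blend 1
Sandy soil: Formula N 113/364 = 31.0%, Blend 1 126/282 = 44.7% → Blend 1
Loam: Formula N 150/309 = 48.5%, Blend 1 345/575 = 60.0% → Blend 1
Overall: Formula N 949/1968 = 48.2%, Blend 1 1114/2545 = 43.8% → Formula N
Blend 1 wins each soil group but Formula N wins overall — the comparison reverses. Blend 1's plots skew toward clay, which has a lower base rate.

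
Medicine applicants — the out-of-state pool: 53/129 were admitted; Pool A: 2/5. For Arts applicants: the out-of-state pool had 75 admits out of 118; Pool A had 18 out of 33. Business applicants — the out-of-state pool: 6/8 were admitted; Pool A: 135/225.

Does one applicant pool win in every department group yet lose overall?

Medicine: the out-of-state pool 53/129 = 41.1%, Pool A 2/5 = 40.0% → the out-of-state pool
Arts: the out-of-state pool 75/118 = 63.6%, Pool A 18/33 = 54.5% → the out-of-state pool
Business: the out-of-state pool 6/8 = 75.0%, Pool A 135/225 = 60.0% → the out-of-state pool
Overall: the out-of-state pool 134/255 = 52.5%, Pool A 155/263 = 58.9% → Pool A
The out-of-state pool wins each department group but Pool A wins overall — the comparison reverses. The out-of-state pool's applicants skew toward Medicine, which has a lower base rate.

Yes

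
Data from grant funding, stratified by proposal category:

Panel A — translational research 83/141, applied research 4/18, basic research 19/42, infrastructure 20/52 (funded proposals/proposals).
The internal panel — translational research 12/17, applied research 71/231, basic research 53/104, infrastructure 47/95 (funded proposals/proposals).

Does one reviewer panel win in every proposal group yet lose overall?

Translational research: Panel A 83/141 = 58.9%, the internal panel 12/17 = 70.6% → the internal panel
Applied research: Panel A 4/18 = 22.2%, the internal panel 71/231 = 30.7% → the internal panel
Basic research: Panel A 19/42 = 45.2%, the internal panel 53/104 = 51.0% → the internal panel
Infrastructure: Panel A 20/52 = 38.5%, the internal panel 47/95 = 49.5% → the internal panel
Overall: Panel A 126/253 = 49.8%, the internal panel 183/447 = 40.9% → Panel A
The internal panel wins each proposal group but Panel A wins overall — the comparison reverses. The internal panel's proposals skew toward applied research, which has a lower base rate.

Yes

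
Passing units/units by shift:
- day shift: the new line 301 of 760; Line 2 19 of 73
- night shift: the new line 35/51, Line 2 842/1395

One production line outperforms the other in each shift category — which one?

Day shift: the new line 301/760 = 39.6%, Line 2 19/73 = 26.0% → the new line
Night shift: the new line 35/51 = 68.6%, Line 2 842/1395 = 60.4% → the new line
The new line has the higher rate in both groups.

the new line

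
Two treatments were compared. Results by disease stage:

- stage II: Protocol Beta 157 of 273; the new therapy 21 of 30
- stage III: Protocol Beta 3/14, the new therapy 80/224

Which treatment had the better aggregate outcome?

Stage II: Protocol Beta 157/273 = 57.5%, the new therapy 21/30 = 70.0% → the new therapy
Stage III: Protocol Beta 3/14 = 21.4%, the new therapy 80/224 = 35.7% → the new therapy
Overall: Protocol Beta 160/287 = 55.7%, the new therapy 101/254 = 39.8% → Protocol Beta
(The new therapy wins every disease group but Protocol Beta wins overall — the new therapy's patients skew toward the low-rate stage III group.)

Protocol Beta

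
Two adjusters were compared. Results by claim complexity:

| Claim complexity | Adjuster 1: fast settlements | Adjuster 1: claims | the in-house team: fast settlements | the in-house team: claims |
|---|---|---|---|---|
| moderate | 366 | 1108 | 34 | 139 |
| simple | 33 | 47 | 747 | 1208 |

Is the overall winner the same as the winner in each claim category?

Moderate: Adjuster 1 366/1108 = 33.0%, the in-house team 34/139 = 24.5% → Adjuster 1
Simple: Adjuster 1 33/47 = 70.2%, the in-house team 747/1208 = 61.8% → Adjuster 1
Overall: Adjuster 1 399/1155 = 34.5%, the in-house team 781/1347 = 58.0% → the in-house team
Adjuster 1 wins each claim group but the in-house team wins overall — the comparison reverses. Adjuster 1's claims skew toward moderate, which has a lower base rate.

No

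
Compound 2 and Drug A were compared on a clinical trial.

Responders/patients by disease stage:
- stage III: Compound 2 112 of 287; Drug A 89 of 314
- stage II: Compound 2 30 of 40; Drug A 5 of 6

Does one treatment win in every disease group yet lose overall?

Stage III: Compound 2 112/287 = 39.0%, Drug A 89/314 = 28.3% → Compound 2
Stage II: Compound 2 30/40 = 75.0%, Drug A 5/6 = 83.3% → Drug A
Overall: Compound 2 142/327 = 43.4%, Drug A 94/320 = 29.4% → Compound 2
Neither sweeps: Compound 2 wins 1 of 2 groups, Drug A wins 1. Compound 2 wins overall but not every group — no Simpson reversal.

No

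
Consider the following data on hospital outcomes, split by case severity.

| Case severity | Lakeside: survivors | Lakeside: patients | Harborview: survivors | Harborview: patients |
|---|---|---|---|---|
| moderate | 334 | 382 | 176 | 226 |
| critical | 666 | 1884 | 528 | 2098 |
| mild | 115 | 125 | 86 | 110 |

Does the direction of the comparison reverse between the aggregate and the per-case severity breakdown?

Moderate: Lakeside 334/382 = 87.4%, Harborview 176/226 = 77.9% → Lakeside
Critical: Lakeside 666/1884 = 35.4%, Harborview 528/2098 = 25.2% → Lakeside
Mild: Lakeside 115/125 = 92.0%, Harborview 86/110 = 78.2% → Lakeside
Overall: Lakeside 1115/2391 = 46.6%, Harborview 790/2434 = 32.5% → Lakeside
Lakeside wins overall and in every case group — no reversal.

No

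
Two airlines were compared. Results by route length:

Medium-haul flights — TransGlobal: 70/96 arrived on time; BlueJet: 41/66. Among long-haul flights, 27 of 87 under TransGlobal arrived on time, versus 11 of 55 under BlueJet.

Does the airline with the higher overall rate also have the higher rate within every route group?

Medium-haul: TransGlobal 70/96 = 72.9%, BlueJet 41/66 = 62.1% → TransGlobal
Long-haul: TransGlobal 27/87 = 31.0%, BlueJet 11/55 = 20.0% → TransGlobal
Overall: TransGlobal 97/183 = 53.0%, BlueJet 52/121 = 43.0% → TransGlobal
TransGlobal wins overall and in every route group — no reversal.

Yes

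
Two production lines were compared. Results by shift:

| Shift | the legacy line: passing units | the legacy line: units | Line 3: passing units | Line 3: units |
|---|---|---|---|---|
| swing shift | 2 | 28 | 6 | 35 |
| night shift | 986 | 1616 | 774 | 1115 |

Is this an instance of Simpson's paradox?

Swing shift: the legacy line 2/28 = 7.1%, Line 3 6/35 = 17.1% → Line 3
Night shift: the legacy line 986/1616 = 61.0%, Line 3 774/1115 = 69.4% → Line 3
Overall: the legacy line 988/1644 = 60.1%, Line 3 780/1150 = 67.8% → Line 3
Line 3 wins overall and in every shift group — no reversal.

No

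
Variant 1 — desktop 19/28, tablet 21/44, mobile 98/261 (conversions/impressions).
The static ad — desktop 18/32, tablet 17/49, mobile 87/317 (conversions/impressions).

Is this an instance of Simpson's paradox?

No

Desktop: Variant 1 19/28 = 67.9%, the static ad 18/32 = 56.2% → Variant 1
Tablet: Variant 1 21/44 = 47.7%, the static ad 17/49 = 34.7% → Variant 1
Mobile: Variant 1 98/261 = 37.5%, the static ad 87/317 = 27.4% → Variant 1
Overall: Variant 1 138/333 = 41.4%, the static ad 122/398 = 30.7% → Variant 1
Variant 1 wins overall and in every device group — no reversal.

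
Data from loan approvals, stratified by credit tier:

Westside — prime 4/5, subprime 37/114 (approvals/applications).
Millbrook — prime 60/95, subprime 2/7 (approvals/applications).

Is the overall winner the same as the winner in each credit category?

Prime: Westside 4/5 = 80.0%, Millbrook 60/95 = 63.2% → Westside
Subprime: Westside 37/114 = 32.5%, Millbrook 2/7 = 28.6% → Westside
Overall: Westside 41/119 = 34.5%, Millbrook 62/102 = 60.8% → Millbrook
Westside wins each credit group but Millbrook wins overall — the comparison reverses. Westside's applications skew toward subprime, which has a lower base rate.

No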